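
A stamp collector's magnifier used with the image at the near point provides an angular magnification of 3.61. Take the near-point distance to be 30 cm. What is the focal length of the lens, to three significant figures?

For the image at the near point, M = 1 + D/f.
f = D/(M - 1) = 30/(3.61 - 1) = 11.494 cm.

11.5 cm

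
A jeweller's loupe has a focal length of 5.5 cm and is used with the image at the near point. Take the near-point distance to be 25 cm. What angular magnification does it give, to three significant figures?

5.55

M = 1 + D/f = 1 + 25/5.5 = 5.545.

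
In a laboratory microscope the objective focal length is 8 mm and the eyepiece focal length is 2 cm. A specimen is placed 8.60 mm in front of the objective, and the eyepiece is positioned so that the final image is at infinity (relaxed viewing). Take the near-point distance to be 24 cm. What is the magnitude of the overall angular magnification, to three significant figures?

Convert to cm: f_obj = 8 mm = 0.8 cm; d_o = 8.60 mm = 0.86 cm.
Objective: 1/d_i = 1/f_obj - 1/d_o = 1/0.8 - 1/0.86 = 0.08721 cm^-1, so d_i = 11.467 cm.
m_obj = -d_i/d_o = -11.467/0.86 = -13.333.
Eyepiece angular magnification (image at infinity): M_eye = D/f_e = 24/2 = 12.000.
Overall M = m_obj x M_eye = (-13.333)(12.000) = -160.00.
|M| = 160.00.

160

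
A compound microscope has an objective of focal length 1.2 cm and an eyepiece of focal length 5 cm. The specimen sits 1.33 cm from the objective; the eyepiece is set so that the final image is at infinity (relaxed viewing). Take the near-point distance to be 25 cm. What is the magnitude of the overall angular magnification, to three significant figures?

46.2

Objective: 1/d_i = 1/f_obj - 1/d_o = 1/1.2 - 1/1.33 = 0.08145 cm^-1, so d_i = 12.277 cm.
m_obj = -d_i/d_o = -12.277/1.33 = -9.231.
Eyepiece angular magnification (image at infinity): M_eye = D/f_e = 25/5 = 5.000.
Overall M = m_obj x M_eye = (-9.231)(5.000) = -46.15.
|M| = 46.15.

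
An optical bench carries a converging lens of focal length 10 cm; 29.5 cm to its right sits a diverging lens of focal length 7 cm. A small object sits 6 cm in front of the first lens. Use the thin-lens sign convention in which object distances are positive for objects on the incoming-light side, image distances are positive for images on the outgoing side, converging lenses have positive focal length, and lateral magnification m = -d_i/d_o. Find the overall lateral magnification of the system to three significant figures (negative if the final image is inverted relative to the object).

Lens 1: 1/d_i1 = 1/f_1 - 1/d_o1 = 1/10 - 1/6 = -0.06667 cm^-1, so d_i1 = -15.000 cm.
m_1 = -(-15.000)/6 = 2.5000.
The intermediate image is virtual, 15.000 cm to the left of lens 1, so d_o2 = L - d_i1 = 29.5 - (-15.000) = 44.500 cm.
Lens 2: 1/d_i2 = 1/f_2 - 1/d_o2 = 1/(-7) - 1/(44.500) = -0.16533 cm^-1, so d_i2 = -6.049 cm.
m_2 = -(-6.049)/(44.500) = 0.1359.
Total m = m_1 x m_2 = (2.5000)(0.1359) = 0.3398.

0.340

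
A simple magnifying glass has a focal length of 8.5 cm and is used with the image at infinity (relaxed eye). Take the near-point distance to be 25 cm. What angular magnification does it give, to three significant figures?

M = D/f = 25/8.5 = 2.941.

2.94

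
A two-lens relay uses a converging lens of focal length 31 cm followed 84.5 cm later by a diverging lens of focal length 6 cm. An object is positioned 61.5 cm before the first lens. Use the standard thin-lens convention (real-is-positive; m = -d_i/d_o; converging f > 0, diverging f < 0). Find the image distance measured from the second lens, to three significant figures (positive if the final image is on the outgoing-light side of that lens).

Applying the thin-lens equation to the first lens, 1/31 = 1/61.5 + 1/d_i1, which gives d_i1 = 62.508 cm.
That image sits 21.992 cm in front of the second lens, so d_o2 = 21.992 cm.
Applying the thin-lens equation again with f_2 = -6 cm and d_o2 = 21.992 cm gives d_i2 = -4.714 cm.

-4.71 cm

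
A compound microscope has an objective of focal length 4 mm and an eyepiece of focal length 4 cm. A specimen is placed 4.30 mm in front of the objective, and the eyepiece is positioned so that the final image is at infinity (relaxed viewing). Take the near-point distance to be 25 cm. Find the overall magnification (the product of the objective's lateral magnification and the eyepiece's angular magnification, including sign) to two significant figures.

-83

Convert to cm: f_obj = 4 mm = 0.4 cm; d_o = 4.30 mm = 0.43 cm.
Objective: 1/d_i = 1/f_obj - 1/d_o = 1/0.4 - 1/0.43 = 0.17442 cm^-1, so d_i = 5.733 cm.
m_obj = -d_i/d_o = -5.733/0.43 = -13.333.
Eyepiece angular magnification (image at infinity): M_eye = D/f_e = 25/4 = 6.250.
Overall M = m_obj x M_eye = (-13.333)(6.250) = -83.33.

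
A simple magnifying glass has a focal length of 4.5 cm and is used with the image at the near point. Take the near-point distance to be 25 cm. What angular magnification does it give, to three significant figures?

6.56

M = 1 + D/f = 1 + 25/4.5 = 6.556.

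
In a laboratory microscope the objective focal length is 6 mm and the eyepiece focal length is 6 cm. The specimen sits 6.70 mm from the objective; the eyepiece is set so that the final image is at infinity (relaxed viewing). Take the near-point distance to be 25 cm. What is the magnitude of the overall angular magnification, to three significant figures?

35.7

Convert to cm: f_obj = 6 mm = 0.6 cm; d_o = 6.70 mm = 0.67 cm.
Objective: 1/d_i = 1/f_obj - 1/d_o = 1/0.6 - 1/0.67 = 0.17413 cm^-1, so d_i = 5.743 cm.
m_obj = -d_i/d_o = -5.743/0.67 = -8.571.
Eyepiece angular magnification (image at infinity): M_eye = D/f_e = 25/6 = 4.167.
Overall M = m_obj x M_eye = (-8.571)(4.167) = -35.71.
|M| = 35.71.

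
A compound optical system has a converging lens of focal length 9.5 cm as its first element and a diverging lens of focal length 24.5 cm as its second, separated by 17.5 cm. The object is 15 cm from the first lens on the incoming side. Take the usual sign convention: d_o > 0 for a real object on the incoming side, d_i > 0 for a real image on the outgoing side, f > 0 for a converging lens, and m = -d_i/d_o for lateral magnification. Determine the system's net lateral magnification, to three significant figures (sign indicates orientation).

-2.63

Lens 1: 1/d_i1 = 1/f_1 - 1/d_o1 = 1/9.5 - 1/15 = 0.03860 cm^-1, so d_i1 = 25.909 cm.
m_1 = -(25.909)/15 = -1.7273.
This image would form 25.909 cm past lens 1, i.e. 8.409 cm beyond lens 2, so it is a virtual object for lens 2: d_o2 = 17.5 - 25.909 = -8.409 cm.
Lens 2: 1/d_i2 = 1/f_2 - 1/d_o2 = 1/(-24.5) - 1/(-8.409) = 0.07810 cm^-1, so d_i2 = 12.804 cm.
m_2 = -(12.804)/(-8.409) = 1.5226.
Total m = m_1 x m_2 = (-1.7273)(1.5226) = -2.6299.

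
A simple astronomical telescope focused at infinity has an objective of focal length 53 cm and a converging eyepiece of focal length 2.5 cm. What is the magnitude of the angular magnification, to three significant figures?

21.2

|M| = f_obj/|f_eye| = 53/2.5 = 21.200.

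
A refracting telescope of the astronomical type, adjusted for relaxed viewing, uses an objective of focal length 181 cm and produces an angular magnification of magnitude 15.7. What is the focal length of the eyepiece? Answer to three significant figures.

11.5 cm

|M| = f_obj/f_eye, so f_eye = f_obj/|M| = 181/15.7 = 11.529 cm.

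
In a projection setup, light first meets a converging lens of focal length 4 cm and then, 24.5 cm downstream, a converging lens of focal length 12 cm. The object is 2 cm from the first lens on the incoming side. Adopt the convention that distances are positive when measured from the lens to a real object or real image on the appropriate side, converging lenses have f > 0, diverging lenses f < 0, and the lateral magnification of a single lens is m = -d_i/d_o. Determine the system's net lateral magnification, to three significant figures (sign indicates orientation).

First lens: d_i1 = 1/(1/4 - 1/2) = -4.000 cm.
m_1 = -(-4.000)/2 = 2.0000.
The intermediate image is virtual, 4.000 cm to the left of lens 1, so d_o2 = L - d_i1 = 24.5 - (-4.000) = 28.500 cm.
Second lens: d_i2 = 1/(1/12 - 1/(28.500)) = 20.727 cm.
m_2 = -(20.727)/(28.500) = -0.7273.
Overall magnification: m = m_1 m_2 = -1.4545.

-1.45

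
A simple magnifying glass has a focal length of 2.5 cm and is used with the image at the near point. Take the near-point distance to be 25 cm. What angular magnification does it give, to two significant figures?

11

M = 1 + D/f = 1 + 25/2.5 = 11.000.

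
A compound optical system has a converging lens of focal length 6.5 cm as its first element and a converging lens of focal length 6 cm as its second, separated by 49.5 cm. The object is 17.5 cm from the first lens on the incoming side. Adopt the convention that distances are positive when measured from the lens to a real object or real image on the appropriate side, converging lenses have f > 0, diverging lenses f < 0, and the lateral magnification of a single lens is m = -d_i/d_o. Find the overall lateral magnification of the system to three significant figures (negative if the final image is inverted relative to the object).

Applying the thin-lens equation to the first lens, 1/6.5 = 1/17.5 + 1/d_i1, which gives d_i1 = 10.341 cm.
Its lateral magnification is m_1 = -d_i1/d_o1 = -(10.341)/17.5 = -0.5909.
That image sits 39.159 cm in front of the second lens, so d_o2 = 39.159 cm.
Applying the thin-lens equation again with f_2 = 6 cm and d_o2 = 39.159 cm gives d_i2 = 7.086 cm.
m_2 = -(7.086)/(39.159) = -0.1809.
Overall magnification: m = m_1 m_2 = 0.1069.

0.107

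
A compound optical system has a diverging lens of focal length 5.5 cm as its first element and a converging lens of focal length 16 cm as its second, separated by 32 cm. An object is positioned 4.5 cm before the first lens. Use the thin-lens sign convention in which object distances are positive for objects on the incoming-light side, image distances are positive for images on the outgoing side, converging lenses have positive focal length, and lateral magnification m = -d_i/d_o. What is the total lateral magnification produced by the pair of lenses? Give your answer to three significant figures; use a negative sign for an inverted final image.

-0.476

Lens 1: 1/d_i1 = 1/f_1 - 1/d_o1 = 1/(-5.5) - 1/4.5 = -0.40404 cm^-1, so d_i1 = -2.475 cm.
m_1 = -(-2.475)/4.5 = 0.5500.
The intermediate image is virtual, 2.475 cm to the left of lens 1, so d_o2 = L - d_i1 = 32 - (-2.475) = 34.475 cm.
Lens 2: 1/d_i2 = 1/f_2 - 1/d_o2 = 1/16 - 1/(34.475) = 0.03349 cm^-1, so d_i2 = 29.857 cm.
m_2 = -(29.857)/(34.475) = -0.8660.
Total m = m_1 x m_2 = (0.5500)(-0.8660) = -0.4763.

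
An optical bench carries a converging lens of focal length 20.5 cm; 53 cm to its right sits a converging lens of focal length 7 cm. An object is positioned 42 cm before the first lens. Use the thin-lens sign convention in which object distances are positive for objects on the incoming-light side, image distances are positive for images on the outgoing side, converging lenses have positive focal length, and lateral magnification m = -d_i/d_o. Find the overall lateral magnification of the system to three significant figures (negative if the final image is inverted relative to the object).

1.12

First lens: d_i1 = 1/(1/20.5 - 1/42) = 40.047 cm.
m_1 = -(40.047)/42 = -0.9535.
That image sits 12.953 cm in front of the second lens, so d_o2 = 12.953 cm.
Second lens: d_i2 = 1/(1/7 - 1/(12.953)) = 15.230 cm.
m_2 = -(15.230)/(12.953) = -1.1758.
Total m = m_1 x m_2 = (-0.9535)(-1.1758) = 1.1211.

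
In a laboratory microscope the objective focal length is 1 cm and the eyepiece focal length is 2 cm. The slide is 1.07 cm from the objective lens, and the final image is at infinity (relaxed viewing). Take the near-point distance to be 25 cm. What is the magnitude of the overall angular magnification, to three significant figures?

Objective: 1/d_i = 1/f_obj - 1/d_o = 1/1 - 1/1.07 = 0.06542 cm^-1, so d_i = 15.286 cm.
m_obj = -d_i/d_o = -15.286/1.07 = -14.286.
Eyepiece angular magnification (image at infinity): M_eye = D/f_e = 25/2 = 12.500.
Overall M = m_obj x M_eye = (-14.286)(12.500) = -178.57.
|M| = 178.57.

179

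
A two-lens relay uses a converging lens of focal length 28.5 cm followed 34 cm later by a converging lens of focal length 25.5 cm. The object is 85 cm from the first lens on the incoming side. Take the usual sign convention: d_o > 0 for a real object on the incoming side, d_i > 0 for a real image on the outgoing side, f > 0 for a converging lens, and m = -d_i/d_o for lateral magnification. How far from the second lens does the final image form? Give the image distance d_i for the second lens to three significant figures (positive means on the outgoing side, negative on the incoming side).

Lens 1: 1/d_i1 = 1/f_1 - 1/d_o1 = 1/28.5 - 1/85 = 0.02332 cm^-1, so d_i1 = 42.876 cm.
This image would form 42.876 cm past lens 1, i.e. 8.876 cm beyond lens 2, so it is a virtual object for lens 2: d_o2 = 34 - 42.876 = -8.876 cm.
Lens 2: 1/d_i2 = 1/f_2 - 1/d_o2 = 1/25.5 - 1/(-8.876) = 0.15188 cm^-1, so d_i2 = 6.584 cm.

6.58 cm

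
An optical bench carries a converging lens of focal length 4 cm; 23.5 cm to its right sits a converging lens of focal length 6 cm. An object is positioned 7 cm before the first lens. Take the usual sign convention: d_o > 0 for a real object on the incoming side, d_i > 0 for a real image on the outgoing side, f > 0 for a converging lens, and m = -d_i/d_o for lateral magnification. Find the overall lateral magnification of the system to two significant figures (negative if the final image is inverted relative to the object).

0.98

Lens 1: 1/d_i1 = 1/f_1 - 1/d_o1 = 1/4 - 1/7 = 0.10714 cm^-1, so d_i1 = 9.333 cm.
m_1 = -(9.333)/7 = -1.3333.
That image sits 14.167 cm in front of the second lens, so d_o2 = 14.167 cm.
Lens 2: 1/d_i2 = 1/f_2 - 1/d_o2 = 1/6 - 1/(14.167) = 0.09608 cm^-1, so d_i2 = 10.408 cm.
m_2 = -(10.408)/(14.167) = -0.7347.
The system's lateral magnification is m_1 m_2 = (-1.3333)(-0.7347) = 0.9796.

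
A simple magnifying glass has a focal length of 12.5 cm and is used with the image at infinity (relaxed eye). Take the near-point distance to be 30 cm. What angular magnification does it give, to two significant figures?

2.4

M = D/f = 30/12.5 = 2.400.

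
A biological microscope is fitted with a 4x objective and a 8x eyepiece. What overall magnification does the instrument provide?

The overall magnification of a compound microscope is the product of the objective and eyepiece magnifications:
M = M_obj x M_eye = 4 x 8 = 32.

32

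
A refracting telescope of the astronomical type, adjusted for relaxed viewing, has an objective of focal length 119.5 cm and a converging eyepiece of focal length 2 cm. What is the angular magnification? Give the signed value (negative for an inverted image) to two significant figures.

M = -f_obj/f_eye = -119.5/(2) = -59.750.

-60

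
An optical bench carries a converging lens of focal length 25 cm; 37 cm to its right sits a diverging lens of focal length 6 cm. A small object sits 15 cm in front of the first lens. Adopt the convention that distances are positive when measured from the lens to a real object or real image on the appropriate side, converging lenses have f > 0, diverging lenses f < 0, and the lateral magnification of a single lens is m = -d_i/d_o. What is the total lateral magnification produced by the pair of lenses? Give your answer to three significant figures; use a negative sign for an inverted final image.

0.186

Lens 1: 1/d_i1 = 1/f_1 - 1/d_o1 = 1/25 - 1/15 = -0.02667 cm^-1, so d_i1 = -37.500 cm.
m_1 = -(-37.500)/15 = 2.5000.
The intermediate image is virtual, 37.500 cm to the left of lens 1, so d_o2 = L - d_i1 = 37 - (-37.500) = 74.500 cm.
Lens 2: 1/d_i2 = 1/f_2 - 1/d_o2 = 1/(-6) - 1/(74.500) = -0.18009 cm^-1, so d_i2 = -5.553 cm.
m_2 = -(-5.553)/(74.500) = 0.0745.
Total m = m_1 x m_2 = (2.5000)(0.0745) = 0.1863.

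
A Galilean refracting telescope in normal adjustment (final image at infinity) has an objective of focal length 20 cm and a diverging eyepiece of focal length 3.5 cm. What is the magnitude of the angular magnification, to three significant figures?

5.71

|M| = f_obj/|f_eye| = 20/3.5 = 5.714.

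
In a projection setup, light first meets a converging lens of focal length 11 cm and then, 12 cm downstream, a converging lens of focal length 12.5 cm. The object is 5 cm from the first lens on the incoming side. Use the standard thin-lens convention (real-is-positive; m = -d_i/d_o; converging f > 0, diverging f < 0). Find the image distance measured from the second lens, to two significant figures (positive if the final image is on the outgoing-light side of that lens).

Lens 1: 1/d_i1 = 1/f_1 - 1/d_o1 = 1/11 - 1/5 = -0.10909 cm^-1, so d_i1 = -9.167 cm.
With d_i1 < 0 the first image is virtual and lies on the object side; the object distance for lens 2 is d_o2 = 12 - (-9.167) = 21.167 cm.
Lens 2: 1/d_i2 = 1/f_2 - 1/d_o2 = 1/12.5 - 1/(21.167) = 0.03276 cm^-1, so d_i2 = 30.529 cm.

31 cm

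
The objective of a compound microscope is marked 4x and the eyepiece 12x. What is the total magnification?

48

The overall magnification of a compound microscope is the product of the objective and eyepiece magnifications:
M = M_obj x M_eye = 4 x 12 = 48.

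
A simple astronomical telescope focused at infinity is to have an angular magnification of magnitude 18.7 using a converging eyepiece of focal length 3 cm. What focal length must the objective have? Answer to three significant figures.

|M| = f_obj/|f_eye|, so f_obj = |M| x |f_eye| = 18.7 x 3 = 56.100 cm.

56.1 cm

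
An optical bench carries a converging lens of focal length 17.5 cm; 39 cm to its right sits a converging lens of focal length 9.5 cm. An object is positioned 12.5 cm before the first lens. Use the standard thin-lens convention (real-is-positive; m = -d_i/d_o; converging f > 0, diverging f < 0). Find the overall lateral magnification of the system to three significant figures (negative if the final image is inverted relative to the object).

Lens 1: 1/d_i1 = 1/f_1 - 1/d_o1 = 1/17.5 - 1/12.5 = -0.02286 cm^-1, so d_i1 = -43.750 cm.
m_1 = -(-43.750)/12.5 = 3.5000.
The intermediate image is virtual, 43.750 cm to the left of lens 1, so d_o2 = L - d_i1 = 39 - (-43.750) = 82.750 cm.
Lens 2: 1/d_i2 = 1/f_2 - 1/d_o2 = 1/9.5 - 1/(82.750) = 0.09318 cm^-1, so d_i2 = 10.732 cm.
m_2 = -(10.732)/(82.750) = -0.1297.
Total m = m_1 x m_2 = (3.5000)(-0.1297) = -0.4539.

-0.454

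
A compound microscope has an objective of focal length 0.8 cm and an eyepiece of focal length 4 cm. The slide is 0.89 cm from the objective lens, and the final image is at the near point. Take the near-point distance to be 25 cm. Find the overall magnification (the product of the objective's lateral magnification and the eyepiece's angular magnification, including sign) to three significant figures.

Objective: 1/d_i = 1/f_obj - 1/d_o = 1/0.8 - 1/0.89 = 0.12640 cm^-1, so d_i = 7.911 cm.
m_obj = -d_i/d_o = -7.911/0.89 = -8.889.
Eyepiece angular magnification (image at near point): M_eye = 1 + D/f_e = 1 + 25/4 = 7.250.
Overall M = m_obj x M_eye = (-8.889)(7.250) = -64.44.

-64.4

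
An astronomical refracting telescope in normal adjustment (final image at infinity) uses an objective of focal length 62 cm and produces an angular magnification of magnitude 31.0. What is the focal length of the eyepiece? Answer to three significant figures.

|M| = f_obj/f_eye, so f_eye = f_obj/|M| = 62/31.0 = 2.000 cm.

2.00 cm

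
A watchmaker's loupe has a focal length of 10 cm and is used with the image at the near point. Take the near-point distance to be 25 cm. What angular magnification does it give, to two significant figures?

3.5

M = 1 + D/f = 1 + 25/10 = 3.500.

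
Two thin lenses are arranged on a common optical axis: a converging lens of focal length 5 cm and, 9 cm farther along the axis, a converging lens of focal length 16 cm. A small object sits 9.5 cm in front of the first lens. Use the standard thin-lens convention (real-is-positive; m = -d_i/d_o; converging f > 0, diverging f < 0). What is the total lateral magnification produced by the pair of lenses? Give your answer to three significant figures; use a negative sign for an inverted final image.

-1.01

Applying the thin-lens equation to the first lens, 1/5 = 1/9.5 + 1/d_i1, which gives d_i1 = 10.556 cm.
Its lateral magnification is m_1 = -d_i1/d_o1 = -(10.556)/9.5 = -1.1111.
This image would form 10.556 cm past lens 1, i.e. 1.556 cm beyond lens 2, so it is a virtual object for lens 2: d_o2 = 9 - 10.556 = -1.556 cm.
Applying the thin-lens equation again with f_2 = 16 cm and d_o2 = -1.556 cm gives d_i2 = 1.418 cm.
m_2 = -(1.418)/(-1.556) = 0.9114.
The system's lateral magnification is m_1 m_2 = (-1.1111)(0.9114) = -1.0127.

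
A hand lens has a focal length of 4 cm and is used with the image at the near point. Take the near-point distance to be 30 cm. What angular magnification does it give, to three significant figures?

M = 1 + D/f = 1 + 30/4 = 8.500.

8.50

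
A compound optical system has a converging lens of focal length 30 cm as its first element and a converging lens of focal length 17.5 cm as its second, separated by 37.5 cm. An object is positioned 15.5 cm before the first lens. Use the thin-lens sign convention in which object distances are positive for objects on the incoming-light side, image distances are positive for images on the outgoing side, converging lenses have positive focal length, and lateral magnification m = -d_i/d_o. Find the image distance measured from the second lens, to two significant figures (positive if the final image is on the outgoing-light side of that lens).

First lens: d_i1 = 1/(1/30 - 1/15.5) = -32.069 cm.
With d_i1 < 0 the first image is virtual and lies on the object side; the object distance for lens 2 is d_o2 = 37.5 - (-32.069) = 69.569 cm.
Second lens: d_i2 = 1/(1/17.5 - 1/(69.569)) = 23.382 cm.

23 cm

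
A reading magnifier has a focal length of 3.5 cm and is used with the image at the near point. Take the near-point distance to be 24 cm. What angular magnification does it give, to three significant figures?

M = 1 + D/f = 1 + 24/3.5 = 7.857.

7.86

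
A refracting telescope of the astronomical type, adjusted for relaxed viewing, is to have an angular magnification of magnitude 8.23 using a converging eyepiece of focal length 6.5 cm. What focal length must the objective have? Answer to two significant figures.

|M| = f_obj/|f_eye|, so f_obj = |M| x |f_eye| = 8.23 x 6.5 = 53.495 cm.

53 cm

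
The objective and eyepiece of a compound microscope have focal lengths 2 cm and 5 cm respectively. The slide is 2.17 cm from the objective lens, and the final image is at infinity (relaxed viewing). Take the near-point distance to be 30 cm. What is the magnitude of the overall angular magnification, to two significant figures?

Objective: 1/d_i = 1/f_obj - 1/d_o = 1/2 - 1/2.17 = 0.03917 cm^-1, so d_i = 25.529 cm.
m_obj = -d_i/d_o = -25.529/2.17 = -11.765.
Eyepiece angular magnification (image at infinity): M_eye = D/f_e = 30/5 = 6.000.
Overall M = m_obj x M_eye = (-11.765)(6.000) = -70.59.
|M| = 70.59.

71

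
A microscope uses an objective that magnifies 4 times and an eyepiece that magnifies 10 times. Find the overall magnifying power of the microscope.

40

The overall magnification of a compound microscope is the product of the objective and eyepiece magnifications:
M = M_obj x M_eye = 4 x 10 = 40.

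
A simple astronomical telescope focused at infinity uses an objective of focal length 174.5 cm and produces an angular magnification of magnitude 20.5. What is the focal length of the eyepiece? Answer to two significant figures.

|M| = f_obj/f_eye, so f_eye = f_obj/|M| = 174.5/20.5 = 8.512 cm.

8.5 cm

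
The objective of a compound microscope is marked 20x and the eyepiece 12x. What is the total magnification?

The overall magnification of a compound microscope is the product of the objective and eyepiece magnifications:
M = M_obj x M_eye = 20 x 12 = 240.

240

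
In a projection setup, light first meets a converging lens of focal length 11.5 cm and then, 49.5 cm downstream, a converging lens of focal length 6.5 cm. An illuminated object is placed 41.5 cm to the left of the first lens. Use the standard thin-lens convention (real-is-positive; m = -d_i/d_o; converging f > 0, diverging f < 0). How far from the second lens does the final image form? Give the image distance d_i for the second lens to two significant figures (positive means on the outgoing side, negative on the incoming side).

Lens 1: 1/d_i1 = 1/f_1 - 1/d_o1 = 1/11.5 - 1/41.5 = 0.06286 cm^-1, so d_i1 = 15.908 cm.
The intermediate image is 15.908 cm to the right of lens 1, so d_o2 = L - d_i1 = 49.5 - 15.908 = 33.592 cm.
Lens 2: 1/d_i2 = 1/f_2 - 1/d_o2 = 1/6.5 - 1/(33.592) = 0.12408 cm^-1, so d_i2 = 8.060 cm.

8.1 cm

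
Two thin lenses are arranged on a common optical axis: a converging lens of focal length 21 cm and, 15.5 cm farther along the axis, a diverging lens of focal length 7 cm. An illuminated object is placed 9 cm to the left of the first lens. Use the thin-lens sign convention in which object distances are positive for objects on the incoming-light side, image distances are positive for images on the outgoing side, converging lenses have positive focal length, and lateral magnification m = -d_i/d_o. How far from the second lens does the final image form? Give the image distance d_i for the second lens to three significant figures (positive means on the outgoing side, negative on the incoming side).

Lens 1: 1/d_i1 = 1/f_1 - 1/d_o1 = 1/21 - 1/9 = -0.06349 cm^-1, so d_i1 = -15.750 cm.
The intermediate image is virtual, 15.750 cm to the left of lens 1, so d_o2 = L - d_i1 = 15.5 - (-15.750) = 31.250 cm.
Lens 2: 1/d_i2 = 1/f_2 - 1/d_o2 = 1/(-7) - 1/(31.250) = -0.17486 cm^-1, so d_i2 = -5.719 cm.

-5.72 cm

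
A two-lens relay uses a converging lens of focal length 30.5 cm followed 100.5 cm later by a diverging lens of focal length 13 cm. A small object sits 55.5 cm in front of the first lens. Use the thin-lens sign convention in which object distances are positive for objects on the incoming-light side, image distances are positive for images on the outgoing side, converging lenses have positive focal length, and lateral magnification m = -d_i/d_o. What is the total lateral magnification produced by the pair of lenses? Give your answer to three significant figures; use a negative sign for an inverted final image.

Applying the thin-lens equation to the first lens, 1/30.5 = 1/55.5 + 1/d_i1, which gives d_i1 = 67.710 cm.
Its lateral magnification is m_1 = -d_i1/d_o1 = -(67.710)/55.5 = -1.2200.
That image sits 32.790 cm in front of the second lens, so d_o2 = 32.790 cm.
Applying the thin-lens equation again with f_2 = -13 cm and d_o2 = 32.790 cm gives d_i2 = -9.309 cm.
m_2 = -(-9.309)/(32.790) = 0.2839.
The system's lateral magnification is m_1 m_2 = (-1.2200)(0.2839) = -0.3464.

-0.346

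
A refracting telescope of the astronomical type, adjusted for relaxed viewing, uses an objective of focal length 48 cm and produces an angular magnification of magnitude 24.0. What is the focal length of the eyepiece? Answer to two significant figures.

2.0 cm

|M| = f_obj/f_eye, so f_eye = f_obj/|M| = 48/24.0 = 2.000 cm.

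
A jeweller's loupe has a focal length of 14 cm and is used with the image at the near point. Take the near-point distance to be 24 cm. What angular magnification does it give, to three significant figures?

2.71

M = 1 + D/f = 1 + 24/14 = 2.714.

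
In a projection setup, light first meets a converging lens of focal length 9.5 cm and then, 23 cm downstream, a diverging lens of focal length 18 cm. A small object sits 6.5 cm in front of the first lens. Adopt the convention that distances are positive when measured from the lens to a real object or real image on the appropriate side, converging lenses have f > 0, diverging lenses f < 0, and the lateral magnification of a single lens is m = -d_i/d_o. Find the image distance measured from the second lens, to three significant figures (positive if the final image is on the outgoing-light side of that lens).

-12.7 cm

Lens 1: 1/d_i1 = 1/f_1 - 1/d_o1 = 1/9.5 - 1/6.5 = -0.04858 cm^-1, so d_i1 = -20.583 cm.
The intermediate image is virtual, 20.583 cm to the left of lens 1, so d_o2 = L - d_i1 = 23 - (-20.583) = 43.583 cm.
Lens 2: 1/d_i2 = 1/f_2 - 1/d_o2 = 1/(-18) - 1/(43.583) = -0.07850 cm^-1, so d_i2 = -12.739 cm.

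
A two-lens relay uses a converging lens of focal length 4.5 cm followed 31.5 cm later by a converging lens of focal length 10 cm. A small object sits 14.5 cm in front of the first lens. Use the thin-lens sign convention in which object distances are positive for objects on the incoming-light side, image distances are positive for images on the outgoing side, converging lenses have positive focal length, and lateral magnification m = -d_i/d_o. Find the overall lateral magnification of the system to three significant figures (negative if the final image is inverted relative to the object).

Applying the thin-lens equation to the first lens, 1/4.5 = 1/14.5 + 1/d_i1, which gives d_i1 = 6.525 cm.
Its lateral magnification is m_1 = -d_i1/d_o1 = -(6.525)/14.5 = -0.4500.
Object distance for lens 2: d_o2 = 31.5 - 6.525 = 24.975 cm.
Applying the thin-lens equation again with f_2 = 10 cm and d_o2 = 24.975 cm gives d_i2 = 16.678 cm.
m_2 = -(16.678)/(24.975) = -0.6678.
Total m = m_1 x m_2 = (-0.4500)(-0.6678) = 0.3005.

0.301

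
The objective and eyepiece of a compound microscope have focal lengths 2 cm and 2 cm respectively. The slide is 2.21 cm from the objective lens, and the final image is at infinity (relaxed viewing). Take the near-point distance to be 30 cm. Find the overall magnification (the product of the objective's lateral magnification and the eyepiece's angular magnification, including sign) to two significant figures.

Objective: 1/d_i = 1/f_obj - 1/d_o = 1/2 - 1/2.21 = 0.04751 cm^-1, so d_i = 21.048 cm.
m_obj = -d_i/d_o = -21.048/2.21 = -9.524.
Eyepiece angular magnification (image at infinity): M_eye = D/f_e = 30/2 = 15.000.
Overall M = m_obj x M_eye = (-9.524)(15.000) = -142.86.

-140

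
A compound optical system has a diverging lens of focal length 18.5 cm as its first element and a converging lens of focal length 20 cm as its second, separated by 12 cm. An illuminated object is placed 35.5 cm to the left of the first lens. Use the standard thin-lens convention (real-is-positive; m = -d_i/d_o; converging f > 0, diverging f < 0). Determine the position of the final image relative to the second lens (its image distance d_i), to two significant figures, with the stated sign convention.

120 cm

Lens 1: 1/d_i1 = 1/f_1 - 1/d_o1 = 1/(-18.5) - 1/35.5 = -0.08222 cm^-1, so d_i1 = -12.162 cm.
The intermediate image is virtual, 12.162 cm to the left of lens 1, so d_o2 = L - d_i1 = 12 - (-12.162) = 24.162 cm.
Lens 2: 1/d_i2 = 1/f_2 - 1/d_o2 = 1/20 - 1/(24.162) = 0.00861 cm^-1, so d_i2 = 116.107 cm.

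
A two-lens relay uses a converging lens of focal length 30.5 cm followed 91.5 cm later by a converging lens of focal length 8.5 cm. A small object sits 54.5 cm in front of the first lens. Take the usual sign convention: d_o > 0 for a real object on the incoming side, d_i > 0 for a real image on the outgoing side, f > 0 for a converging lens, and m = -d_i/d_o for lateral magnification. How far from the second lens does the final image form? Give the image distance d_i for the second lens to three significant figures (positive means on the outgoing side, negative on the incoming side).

Lens 1: 1/d_i1 = 1/f_1 - 1/d_o1 = 1/30.5 - 1/54.5 = 0.01444 cm^-1, so d_i1 = 69.260 cm.
Object distance for lens 2: d_o2 = 91.5 - 69.260 = 22.240 cm.
Lens 2: 1/d_i2 = 1/f_2 - 1/d_o2 = 1/8.5 - 1/(22.240) = 0.07268 cm^-1, so d_i2 = 13.759 cm.

13.8 cm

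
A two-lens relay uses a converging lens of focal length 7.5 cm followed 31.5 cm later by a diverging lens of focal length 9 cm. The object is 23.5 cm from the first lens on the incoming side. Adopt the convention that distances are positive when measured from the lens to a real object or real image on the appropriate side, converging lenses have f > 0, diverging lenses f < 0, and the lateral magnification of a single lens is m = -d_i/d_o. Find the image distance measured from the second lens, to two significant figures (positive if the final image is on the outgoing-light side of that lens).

-6.3 cm

Applying the thin-lens equation to the first lens, 1/7.5 = 1/23.5 + 1/d_i1, which gives d_i1 = 11.016 cm.
Object distance for lens 2: d_o2 = 31.5 - 11.016 = 20.484 cm.
Applying the thin-lens equation again with f_2 = -9 cm and d_o2 = 20.484 cm gives d_i2 = -6.253 cm.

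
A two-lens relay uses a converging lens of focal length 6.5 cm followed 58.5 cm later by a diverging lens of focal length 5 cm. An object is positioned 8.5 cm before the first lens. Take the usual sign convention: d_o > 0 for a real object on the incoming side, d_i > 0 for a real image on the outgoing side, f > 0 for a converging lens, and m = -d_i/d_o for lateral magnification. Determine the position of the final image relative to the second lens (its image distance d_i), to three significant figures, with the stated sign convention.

-4.30 cm

First lens: d_i1 = 1/(1/6.5 - 1/8.5) = 27.625 cm.
That image sits 30.875 cm in front of the second lens, so d_o2 = 30.875 cm.
Second lens: d_i2 = 1/(1/(-5) - 1/(30.875)) = -4.303 cm.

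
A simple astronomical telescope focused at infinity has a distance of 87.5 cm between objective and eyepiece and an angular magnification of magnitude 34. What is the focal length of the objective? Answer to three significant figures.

In normal adjustment the tube length equals f_obj + f_eye and |M| = f_obj/f_eye.
So f_obj = 34 f_eye and 34 f_eye + f_eye = 87.5 cm, giving f_eye = 87.5/35 = 2.500 cm and f_obj = 85.000 cm.

85.0 cm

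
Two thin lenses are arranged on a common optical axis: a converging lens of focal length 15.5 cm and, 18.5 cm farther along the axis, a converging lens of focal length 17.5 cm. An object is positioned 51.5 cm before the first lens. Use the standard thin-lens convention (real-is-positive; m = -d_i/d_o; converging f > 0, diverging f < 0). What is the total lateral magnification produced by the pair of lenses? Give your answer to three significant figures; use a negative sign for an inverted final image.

Lens 1: 1/d_i1 = 1/f_1 - 1/d_o1 = 1/15.5 - 1/51.5 = 0.04510 cm^-1, so d_i1 = 22.174 cm.
m_1 = -(22.174)/51.5 = -0.4306.
Since 22.174 cm > 18.5 cm, the first image lies past the second lens and serves as a virtual object: d_o2 = L - d_i1 = -3.674 cm.
Lens 2: 1/d_i2 = 1/f_2 - 1/d_o2 = 1/17.5 - 1/(-3.674) = 0.32935 cm^-1, so d_i2 = 3.036 cm.
m_2 = -(3.036)/(-3.674) = 0.8265.
Overall magnification: m = m_1 m_2 = -0.3559.

-0.356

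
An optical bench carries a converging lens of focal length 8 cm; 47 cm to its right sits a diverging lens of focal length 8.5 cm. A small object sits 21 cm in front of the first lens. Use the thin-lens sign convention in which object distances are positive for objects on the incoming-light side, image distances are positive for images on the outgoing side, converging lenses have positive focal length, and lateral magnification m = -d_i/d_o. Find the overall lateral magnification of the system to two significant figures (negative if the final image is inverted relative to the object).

-0.12

Lens 1: 1/d_i1 = 1/f_1 - 1/d_o1 = 1/8 - 1/21 = 0.07738 cm^-1, so d_i1 = 12.923 cm.
m_1 = -(12.923)/21 = -0.6154.
Object distance for lens 2: d_o2 = 47 - 12.923 = 34.077 cm.
Lens 2: 1/d_i2 = 1/f_2 - 1/d_o2 = 1/(-8.5) - 1/(34.077) = -0.14699 cm^-1, so d_i2 = -6.803 cm.
m_2 = -(-6.803)/(34.077) = 0.1996.
Total m = m_1 x m_2 = (-0.6154)(0.1996) = -0.1229.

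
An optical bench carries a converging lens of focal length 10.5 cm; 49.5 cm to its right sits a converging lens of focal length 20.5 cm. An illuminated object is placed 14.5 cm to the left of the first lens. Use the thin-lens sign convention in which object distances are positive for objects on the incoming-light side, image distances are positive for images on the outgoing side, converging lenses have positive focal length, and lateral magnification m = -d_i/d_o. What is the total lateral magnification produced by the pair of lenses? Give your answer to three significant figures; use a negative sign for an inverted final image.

Applying the thin-lens equation to the first lens, 1/10.5 = 1/14.5 + 1/d_i1, which gives d_i1 = 38.063 cm.
Its lateral magnification is m_1 = -d_i1/d_o1 = -(38.063)/14.5 = -2.6250.
That image sits 11.437 cm in front of the second lens, so d_o2 = 11.437 cm.
Applying the thin-lens equation again with f_2 = 20.5 cm and d_o2 = 11.437 cm gives d_i2 = -25.872 cm.
m_2 = -(-25.872)/(11.437) = 2.2621.
The system's lateral magnification is m_1 m_2 = (-2.6250)(2.2621) = -5.9379.

-5.94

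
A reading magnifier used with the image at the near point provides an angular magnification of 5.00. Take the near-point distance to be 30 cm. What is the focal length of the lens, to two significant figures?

7.5 cm

For the image at the near point, M = 1 + D/f.
f = D/(M - 1) = 30/(5.0 - 1) = 7.500 cm.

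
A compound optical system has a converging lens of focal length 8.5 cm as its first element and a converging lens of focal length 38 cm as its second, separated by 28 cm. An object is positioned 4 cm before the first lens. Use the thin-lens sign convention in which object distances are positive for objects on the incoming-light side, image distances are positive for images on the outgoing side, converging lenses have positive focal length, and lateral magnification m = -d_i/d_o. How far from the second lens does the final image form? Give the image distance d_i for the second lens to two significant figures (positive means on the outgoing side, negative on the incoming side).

-550 cm

Lens 1: 1/d_i1 = 1/f_1 - 1/d_o1 = 1/8.5 - 1/4 = -0.13235 cm^-1, so d_i1 = -7.556 cm.
The intermediate image is virtual, 7.556 cm to the left of lens 1, so d_o2 = L - d_i1 = 28 - (-7.556) = 35.556 cm.
Lens 2: 1/d_i2 = 1/f_2 - 1/d_o2 = 1/38 - 1/(35.556) = -0.00181 cm^-1, so d_i2 = -552.727 cm.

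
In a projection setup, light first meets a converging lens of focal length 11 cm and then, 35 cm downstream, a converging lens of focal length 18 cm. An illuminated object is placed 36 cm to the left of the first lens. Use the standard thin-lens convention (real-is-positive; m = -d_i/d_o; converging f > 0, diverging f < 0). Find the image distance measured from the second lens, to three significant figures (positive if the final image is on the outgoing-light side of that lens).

297 cm

Applying the thin-lens equation to the first lens, 1/11 = 1/36 + 1/d_i1, which gives d_i1 = 15.840 cm.
That image sits 19.160 cm in front of the second lens, so d_o2 = 19.160 cm.
Applying the thin-lens equation again with f_2 = 18 cm and d_o2 = 19.160 cm gives d_i2 = 297.310 cm.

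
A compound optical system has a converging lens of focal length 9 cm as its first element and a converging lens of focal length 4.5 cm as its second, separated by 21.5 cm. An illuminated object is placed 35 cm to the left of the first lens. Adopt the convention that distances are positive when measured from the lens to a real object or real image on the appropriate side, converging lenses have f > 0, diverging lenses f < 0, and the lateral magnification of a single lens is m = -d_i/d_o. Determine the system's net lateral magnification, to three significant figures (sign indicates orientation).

Lens 1: 1/d_i1 = 1/f_1 - 1/d_o1 = 1/9 - 1/35 = 0.08254 cm^-1, so d_i1 = 12.115 cm.
m_1 = -(12.115)/35 = -0.3462.
The intermediate image is 12.115 cm to the right of lens 1, so d_o2 = L - d_i1 = 21.5 - 12.115 = 9.385 cm.
Lens 2: 1/d_i2 = 1/f_2 - 1/d_o2 = 1/4.5 - 1/(9.385) = 0.11566 cm^-1, so d_i2 = 8.646 cm.
m_2 = -(8.646)/(9.385) = -0.9213.
Total m = m_1 x m_2 = (-0.3462)(-0.9213) = 0.3189.

0.319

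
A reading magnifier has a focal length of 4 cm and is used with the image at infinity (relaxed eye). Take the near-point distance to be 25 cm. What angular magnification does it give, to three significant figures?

6.25

M = D/f = 25/4 = 6.250.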